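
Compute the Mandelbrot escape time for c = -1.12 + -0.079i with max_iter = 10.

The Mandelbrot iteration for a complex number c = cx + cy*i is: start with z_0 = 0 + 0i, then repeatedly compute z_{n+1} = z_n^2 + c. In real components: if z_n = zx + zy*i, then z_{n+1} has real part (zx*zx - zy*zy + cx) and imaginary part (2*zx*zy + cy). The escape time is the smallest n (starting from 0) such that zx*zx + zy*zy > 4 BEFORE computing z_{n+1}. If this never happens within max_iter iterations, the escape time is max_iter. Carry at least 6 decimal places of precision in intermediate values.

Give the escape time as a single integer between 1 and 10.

z_0 = 0 + 0i, c = -1.1200 + -0.0790i
Iter 1: z = -1.1200 + -0.0790i, |z|^2 = 1.2606
Iter 2: z = 0.1282 + 0.0980i, |z|^2 = 0.0260
Iter 3: z = -1.1132 + -0.0539i, |z|^2 = 1.2421
Iter 4: z = 0.1162 + 0.0410i, |z|^2 = 0.0152
Iter 5: z = -1.1082 + -0.0695i, |z|^2 = 1.2329
Iter 6: z = 0.1032 + 0.0750i, |z|^2 = 0.0163
Iter 7: z = -1.1150 + -0.0635i, |z|^2 = 1.2472
Iter 8: z = 0.1191 + 0.0627i, |z|^2 = 0.0181
Iter 9: z = -1.1097 + -0.0641i, |z|^2 = 1.2356

Answer: 10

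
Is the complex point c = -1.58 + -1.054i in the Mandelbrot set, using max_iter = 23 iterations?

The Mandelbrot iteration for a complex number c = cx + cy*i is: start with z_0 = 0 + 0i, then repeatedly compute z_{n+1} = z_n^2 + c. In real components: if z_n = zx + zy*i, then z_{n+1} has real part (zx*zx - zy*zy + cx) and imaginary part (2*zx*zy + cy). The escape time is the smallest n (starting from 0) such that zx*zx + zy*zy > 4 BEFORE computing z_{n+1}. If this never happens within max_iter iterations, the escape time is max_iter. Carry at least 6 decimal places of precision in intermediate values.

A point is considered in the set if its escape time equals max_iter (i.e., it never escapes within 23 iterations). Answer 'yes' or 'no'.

Answer: no

Derivation:
z_0 = 0 + 0i, c = -1.5800 + -1.0540i
Iter 1: z = -1.5800 + -1.0540i, |z|^2 = 3.6073
Iter 2: z = -0.1945 + 2.2766i, |z|^2 = 5.2209
Escaped at iteration 2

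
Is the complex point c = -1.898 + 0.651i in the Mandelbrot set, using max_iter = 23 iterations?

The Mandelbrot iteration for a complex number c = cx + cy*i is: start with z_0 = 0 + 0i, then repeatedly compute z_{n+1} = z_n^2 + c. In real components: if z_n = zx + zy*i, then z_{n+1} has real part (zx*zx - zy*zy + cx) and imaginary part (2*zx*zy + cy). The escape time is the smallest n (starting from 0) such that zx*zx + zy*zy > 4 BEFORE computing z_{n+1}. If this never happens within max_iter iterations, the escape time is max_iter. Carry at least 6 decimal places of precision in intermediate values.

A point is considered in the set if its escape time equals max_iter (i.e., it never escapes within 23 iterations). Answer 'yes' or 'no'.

Answer: no

Derivation:
z_0 = 0 + 0i, c = -1.8980 + 0.6510i
Iter 1: z = -1.8980 + 0.6510i, |z|^2 = 4.0262
Escaped at iteration 1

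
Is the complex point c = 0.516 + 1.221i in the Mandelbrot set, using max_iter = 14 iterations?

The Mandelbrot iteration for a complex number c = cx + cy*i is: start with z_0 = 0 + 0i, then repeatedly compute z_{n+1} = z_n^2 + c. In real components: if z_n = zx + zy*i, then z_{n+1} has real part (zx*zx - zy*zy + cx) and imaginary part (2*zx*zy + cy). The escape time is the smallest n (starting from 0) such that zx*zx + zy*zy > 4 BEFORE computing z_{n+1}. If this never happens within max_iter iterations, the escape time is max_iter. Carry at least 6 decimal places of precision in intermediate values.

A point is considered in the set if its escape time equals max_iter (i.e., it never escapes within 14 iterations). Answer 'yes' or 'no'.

z_0 = 0 + 0i, c = 0.5160 + 1.2210i
Iter 1: z = 0.5160 + 1.2210i, |z|^2 = 1.7571
Iter 2: z = -0.7086 + 2.4811i, |z|^2 = 6.6578
Escaped at iteration 2

Answer: no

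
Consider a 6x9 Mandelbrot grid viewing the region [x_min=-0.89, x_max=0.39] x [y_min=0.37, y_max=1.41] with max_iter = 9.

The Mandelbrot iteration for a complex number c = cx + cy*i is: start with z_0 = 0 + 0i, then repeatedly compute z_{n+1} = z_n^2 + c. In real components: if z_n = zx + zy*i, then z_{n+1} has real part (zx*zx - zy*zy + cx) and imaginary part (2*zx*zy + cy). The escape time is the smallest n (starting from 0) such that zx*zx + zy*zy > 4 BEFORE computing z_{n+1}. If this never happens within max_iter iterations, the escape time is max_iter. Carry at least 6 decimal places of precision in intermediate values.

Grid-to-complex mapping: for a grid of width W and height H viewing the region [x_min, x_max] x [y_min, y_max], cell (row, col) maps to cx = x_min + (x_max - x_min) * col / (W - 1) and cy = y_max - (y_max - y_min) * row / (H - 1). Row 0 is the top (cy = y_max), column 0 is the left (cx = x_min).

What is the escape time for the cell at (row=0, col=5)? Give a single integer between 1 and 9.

z_0 = 0 + 0i, c = 0.3900 + 1.4100i
Iter 1: z = 0.3900 + 1.4100i, |z|^2 = 2.1402
Iter 2: z = -1.4460 + 2.5098i, |z|^2 = 8.3900
Escaped at iteration 2

Answer: 2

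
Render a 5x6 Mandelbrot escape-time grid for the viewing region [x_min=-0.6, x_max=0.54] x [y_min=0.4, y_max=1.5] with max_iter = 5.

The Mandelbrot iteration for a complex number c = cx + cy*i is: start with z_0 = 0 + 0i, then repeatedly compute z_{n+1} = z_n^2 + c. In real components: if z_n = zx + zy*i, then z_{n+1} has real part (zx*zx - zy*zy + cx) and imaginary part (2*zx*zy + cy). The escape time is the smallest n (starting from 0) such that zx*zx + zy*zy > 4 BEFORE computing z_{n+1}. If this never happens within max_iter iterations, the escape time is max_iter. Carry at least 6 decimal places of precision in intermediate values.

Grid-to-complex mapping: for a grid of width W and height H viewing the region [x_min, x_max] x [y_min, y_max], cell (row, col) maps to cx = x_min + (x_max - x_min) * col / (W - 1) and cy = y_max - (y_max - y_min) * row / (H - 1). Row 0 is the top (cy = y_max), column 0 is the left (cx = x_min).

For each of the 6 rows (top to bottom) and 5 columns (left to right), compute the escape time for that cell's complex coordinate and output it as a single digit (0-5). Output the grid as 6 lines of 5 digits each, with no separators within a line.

(row=0, col=0): c = -0.6000 + 1.5000i → escape time 2
(row=0, col=1): c = -0.3150 + 1.5000i → escape time 2
(row=0, col=2): c = -0.0300 + 1.5000i → escape time 2
(row=0, col=3): c = 0.2550 + 1.5000i → escape time 2
(row=0, col=4): c = 0.5400 + 1.5000i → escape time 2
(row=1, col=0): c = -0.6000 + 1.2800i → escape time 3
(row=1, col=1): c = -0.3150 + 1.2800i → escape time 3
(row=1, col=2): c = -0.0300 + 1.2800i → escape time 2
(row=1, col=3): c = 0.2550 + 1.2800i → escape time 2
(row=1, col=4): c = 0.5400 + 1.2800i → escape time 2
(row=2, col=0): c = -0.6000 + 1.0600i → escape time 3
(row=2, col=1): c = -0.3150 + 1.0600i → escape time 5
(row=2, col=2): c = -0.0300 + 1.0600i → escape time 5
(row=2, col=3): c = 0.2550 + 1.0600i → escape time 3
(row=2, col=4): c = 0.5400 + 1.0600i → escape time 2
(row=3, col=0): c = -0.6000 + 0.8400i → escape time 4
(row=3, col=1): c = -0.3150 + 0.8400i → escape time 5
(row=3, col=2): c = -0.0300 + 0.8400i → escape time 5
(row=3, col=3): c = 0.2550 + 0.8400i → escape time 4
(row=3, col=4): c = 0.5400 + 0.8400i → escape time 3
(row=4, col=0): c = -0.6000 + 0.6200i → escape time 5
(row=4, col=1): c = -0.3150 + 0.6200i → escape time 5
(row=4, col=2): c = -0.0300 + 0.6200i → escape time 5
(row=4, col=3): c = 0.2550 + 0.6200i → escape time 5
(row=4, col=4): c = 0.5400 + 0.6200i → escape time 4
(row=5, col=0): c = -0.6000 + 0.4000i → escape time 5
(row=5, col=1): c = -0.3150 + 0.4000i → escape time 5
(row=5, col=2): c = -0.0300 + 0.4000i → escape time 5
(row=5, col=3): c = 0.2550 + 0.4000i → escape time 5
(row=5, col=4): c = 0.5400 + 0.4000i → escape time 4

Answer: 22222
33222
35532
45543
55554
55554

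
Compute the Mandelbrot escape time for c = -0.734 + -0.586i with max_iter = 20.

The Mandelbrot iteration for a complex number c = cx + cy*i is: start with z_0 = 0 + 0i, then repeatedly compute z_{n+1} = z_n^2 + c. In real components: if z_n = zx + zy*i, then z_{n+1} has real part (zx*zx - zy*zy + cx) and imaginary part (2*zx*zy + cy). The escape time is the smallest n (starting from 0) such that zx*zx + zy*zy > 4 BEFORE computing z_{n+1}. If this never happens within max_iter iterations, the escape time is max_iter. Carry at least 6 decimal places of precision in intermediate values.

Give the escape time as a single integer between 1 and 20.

z_0 = 0 + 0i, c = -0.7340 + -0.5860i
Iter 1: z = -0.7340 + -0.5860i, |z|^2 = 0.8822
Iter 2: z = -0.5386 + 0.2742i, |z|^2 = 0.3653
Iter 3: z = -0.5191 + -0.8814i, |z|^2 = 1.0464
Iter 4: z = -1.2415 + 0.3291i, |z|^2 = 1.6496
Iter 5: z = 0.6990 + -1.4031i, |z|^2 = 2.4573
Iter 6: z = -2.2140 + -2.5476i, |z|^2 = 11.3922
Escaped at iteration 6

Answer: 6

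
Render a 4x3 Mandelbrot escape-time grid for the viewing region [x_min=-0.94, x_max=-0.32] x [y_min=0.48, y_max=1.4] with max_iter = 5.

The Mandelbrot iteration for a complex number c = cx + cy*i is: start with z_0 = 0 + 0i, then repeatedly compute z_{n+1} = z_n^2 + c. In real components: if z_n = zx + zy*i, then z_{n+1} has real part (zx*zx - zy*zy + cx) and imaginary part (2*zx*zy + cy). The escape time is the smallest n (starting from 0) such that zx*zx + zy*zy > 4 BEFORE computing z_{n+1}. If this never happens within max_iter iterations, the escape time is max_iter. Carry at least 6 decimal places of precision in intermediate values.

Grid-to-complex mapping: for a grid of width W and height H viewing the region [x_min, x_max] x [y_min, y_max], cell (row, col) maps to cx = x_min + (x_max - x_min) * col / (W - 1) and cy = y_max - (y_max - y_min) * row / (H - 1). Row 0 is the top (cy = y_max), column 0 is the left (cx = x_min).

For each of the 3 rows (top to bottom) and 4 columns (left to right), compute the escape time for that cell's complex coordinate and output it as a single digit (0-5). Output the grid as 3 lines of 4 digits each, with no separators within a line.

Answer: 2222
3445
5555

Derivation:
(row=0, col=0): c = -0.9400 + 1.4000i → escape time 2
(row=0, col=1): c = -0.7333 + 1.4000i → escape time 2
(row=0, col=2): c = -0.5267 + 1.4000i → escape time 2
(row=0, col=3): c = -0.3200 + 1.4000i → escape time 2
(row=1, col=0): c = -0.9400 + 0.9400i → escape time 3
(row=1, col=1): c = -0.7333 + 0.9400i → escape time 4
(row=1, col=2): c = -0.5267 + 0.9400i → escape time 4
(row=1, col=3): c = -0.3200 + 0.9400i → escape time 5
(row=2, col=0): c = -0.9400 + 0.4800i → escape time 5
(row=2, col=1): c = -0.7333 + 0.4800i → escape time 5
(row=2, col=2): c = -0.5267 + 0.4800i → escape time 5
(row=2, col=3): c = -0.3200 + 0.4800i → escape time 5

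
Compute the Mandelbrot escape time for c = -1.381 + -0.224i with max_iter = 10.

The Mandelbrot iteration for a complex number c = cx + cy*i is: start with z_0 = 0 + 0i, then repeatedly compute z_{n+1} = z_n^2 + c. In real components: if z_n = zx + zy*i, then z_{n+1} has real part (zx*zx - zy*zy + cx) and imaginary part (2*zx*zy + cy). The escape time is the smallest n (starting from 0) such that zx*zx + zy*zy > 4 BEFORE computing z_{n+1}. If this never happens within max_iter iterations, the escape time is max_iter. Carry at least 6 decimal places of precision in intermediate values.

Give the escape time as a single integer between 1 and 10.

Answer: 6

Derivation:
z_0 = 0 + 0i, c = -1.3810 + -0.2240i
Iter 1: z = -1.3810 + -0.2240i, |z|^2 = 1.9573
Iter 2: z = 0.4760 + 0.3947i, |z|^2 = 0.3823
Iter 3: z = -1.3102 + 0.1517i, |z|^2 = 1.7397
Iter 4: z = 0.3126 + -0.6216i, |z|^2 = 0.4841
Iter 5: z = -1.6696 + -0.6127i, |z|^2 = 3.1631
Iter 6: z = 1.0313 + 1.8219i, |z|^2 = 4.3830
Escaped at iteration 6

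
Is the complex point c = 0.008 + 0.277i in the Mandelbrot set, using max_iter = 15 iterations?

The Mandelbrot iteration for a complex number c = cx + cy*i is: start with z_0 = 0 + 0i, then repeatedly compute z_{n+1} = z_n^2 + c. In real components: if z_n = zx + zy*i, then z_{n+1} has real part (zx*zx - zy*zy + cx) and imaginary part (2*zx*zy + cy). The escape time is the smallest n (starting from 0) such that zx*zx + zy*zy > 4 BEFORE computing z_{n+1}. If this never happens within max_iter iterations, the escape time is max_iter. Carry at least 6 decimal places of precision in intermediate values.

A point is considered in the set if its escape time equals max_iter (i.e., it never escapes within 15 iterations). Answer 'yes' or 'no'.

Answer: yes

Derivation:
z_0 = 0 + 0i, c = 0.0080 + 0.2770i
Iter 1: z = 0.0080 + 0.2770i, |z|^2 = 0.0768
Iter 2: z = -0.0687 + 0.2814i, |z|^2 = 0.0839
Iter 3: z = -0.0665 + 0.2384i, |z|^2 = 0.0612
Iter 4: z = -0.0444 + 0.2453i, |z|^2 = 0.0621
Iter 5: z = -0.0502 + 0.2552i, |z|^2 = 0.0677
Iter 6: z = -0.0546 + 0.2514i, |z|^2 = 0.0662
Iter 7: z = -0.0522 + 0.2495i, |z|^2 = 0.0650
Iter 8: z = -0.0515 + 0.2509i, |z|^2 = 0.0656
Iter 9: z = -0.0523 + 0.2511i, |z|^2 = 0.0658
Iter 10: z = -0.0523 + 0.2507i, |z|^2 = 0.0656
Iter 11: z = -0.0521 + 0.2508i, |z|^2 = 0.0656
Iter 12: z = -0.0522 + 0.2509i, |z|^2 = 0.0657
Iter 13: z = -0.0522 + 0.2508i, |z|^2 = 0.0656
Iter 14: z = -0.0522 + 0.2508i, |z|^2 = 0.0656
Did not escape in 15 iterations → in set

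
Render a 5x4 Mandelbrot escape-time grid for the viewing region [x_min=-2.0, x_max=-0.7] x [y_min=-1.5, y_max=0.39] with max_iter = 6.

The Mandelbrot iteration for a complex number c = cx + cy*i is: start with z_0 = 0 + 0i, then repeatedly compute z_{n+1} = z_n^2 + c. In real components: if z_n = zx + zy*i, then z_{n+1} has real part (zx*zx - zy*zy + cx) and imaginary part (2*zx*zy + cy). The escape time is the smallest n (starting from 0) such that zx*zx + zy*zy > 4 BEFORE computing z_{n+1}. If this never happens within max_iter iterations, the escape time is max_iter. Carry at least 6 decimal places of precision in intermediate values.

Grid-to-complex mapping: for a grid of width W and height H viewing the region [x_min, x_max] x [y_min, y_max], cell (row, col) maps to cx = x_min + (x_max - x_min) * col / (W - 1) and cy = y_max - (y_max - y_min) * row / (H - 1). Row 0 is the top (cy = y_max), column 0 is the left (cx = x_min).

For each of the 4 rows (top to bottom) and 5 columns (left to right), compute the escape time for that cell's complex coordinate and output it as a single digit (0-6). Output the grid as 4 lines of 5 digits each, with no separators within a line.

Answer: 13566
14666
12334
11122

Derivation:
(row=0, col=0): c = -2.0000 + 0.3900i → escape time 1
(row=0, col=1): c = -1.6750 + 0.3900i → escape time 3
(row=0, col=2): c = -1.3500 + 0.3900i → escape time 5
(row=0, col=3): c = -1.0250 + 0.3900i → escape time 6
(row=0, col=4): c = -0.7000 + 0.3900i → escape time 6
(row=1, col=0): c = -2.0000 + -0.2400i → escape time 1
(row=1, col=1): c = -1.6750 + -0.2400i → escape time 4
(row=1, col=2): c = -1.3500 + -0.2400i → escape time 6
(row=1, col=3): c = -1.0250 + -0.2400i → escape time 6
(row=1, col=4): c = -0.7000 + -0.2400i → escape time 6
(row=2, col=0): c = -2.0000 + -0.8700i → escape time 1
(row=2, col=1): c = -1.6750 + -0.8700i → escape time 2
(row=2, col=2): c = -1.3500 + -0.8700i → escape time 3
(row=2, col=3): c = -1.0250 + -0.8700i → escape time 3
(row=2, col=4): c = -0.7000 + -0.8700i → escape time 4
(row=3, col=0): c = -2.0000 + -1.5000i → escape time 1
(row=3, col=1): c = -1.6750 + -1.5000i → escape time 1
(row=3, col=2): c = -1.3500 + -1.5000i → escape time 1
(row=3, col=3): c = -1.0250 + -1.5000i → escape time 2
(row=3, col=4): c = -0.7000 + -1.5000i → escape time 2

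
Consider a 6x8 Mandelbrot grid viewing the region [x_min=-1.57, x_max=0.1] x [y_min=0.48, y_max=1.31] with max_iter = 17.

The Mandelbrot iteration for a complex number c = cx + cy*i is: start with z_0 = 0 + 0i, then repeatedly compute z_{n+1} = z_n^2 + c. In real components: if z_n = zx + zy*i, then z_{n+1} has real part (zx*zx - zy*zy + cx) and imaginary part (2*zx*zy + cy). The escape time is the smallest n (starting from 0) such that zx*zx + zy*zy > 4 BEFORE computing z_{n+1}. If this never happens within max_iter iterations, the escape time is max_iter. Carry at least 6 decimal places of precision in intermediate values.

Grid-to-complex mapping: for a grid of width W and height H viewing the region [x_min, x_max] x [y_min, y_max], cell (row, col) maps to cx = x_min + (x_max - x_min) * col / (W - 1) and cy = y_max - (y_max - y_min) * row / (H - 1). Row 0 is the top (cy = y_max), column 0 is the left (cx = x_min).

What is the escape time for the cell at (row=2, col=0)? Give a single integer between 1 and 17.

Answer: 2

Derivation:
z_0 = 0 + 0i, c = -1.5700 + 1.0729i
Iter 1: z = -1.5700 + 1.0729i, |z|^2 = 3.6159
Iter 2: z = -0.2561 + -2.2959i, |z|^2 = 5.3368
Escaped at iteration 2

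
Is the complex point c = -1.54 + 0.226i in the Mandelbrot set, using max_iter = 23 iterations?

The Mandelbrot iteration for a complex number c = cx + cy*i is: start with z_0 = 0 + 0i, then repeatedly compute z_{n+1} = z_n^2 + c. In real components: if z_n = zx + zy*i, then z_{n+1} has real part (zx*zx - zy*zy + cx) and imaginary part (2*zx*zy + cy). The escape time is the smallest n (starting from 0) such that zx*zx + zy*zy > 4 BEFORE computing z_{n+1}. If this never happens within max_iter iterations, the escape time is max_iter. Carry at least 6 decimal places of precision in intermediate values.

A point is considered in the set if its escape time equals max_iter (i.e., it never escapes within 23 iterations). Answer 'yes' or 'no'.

Answer: no

Derivation:
z_0 = 0 + 0i, c = -1.5400 + 0.2260i
Iter 1: z = -1.5400 + 0.2260i, |z|^2 = 2.4227
Iter 2: z = 0.7805 + -0.4701i, |z|^2 = 0.8302
Iter 3: z = -1.1518 + -0.5078i, |z|^2 = 1.5844
Iter 4: z = -0.4713 + 1.3958i, |z|^2 = 2.1703
Iter 5: z = -3.2660 + -1.0897i, |z|^2 = 11.8543
Escaped at iteration 5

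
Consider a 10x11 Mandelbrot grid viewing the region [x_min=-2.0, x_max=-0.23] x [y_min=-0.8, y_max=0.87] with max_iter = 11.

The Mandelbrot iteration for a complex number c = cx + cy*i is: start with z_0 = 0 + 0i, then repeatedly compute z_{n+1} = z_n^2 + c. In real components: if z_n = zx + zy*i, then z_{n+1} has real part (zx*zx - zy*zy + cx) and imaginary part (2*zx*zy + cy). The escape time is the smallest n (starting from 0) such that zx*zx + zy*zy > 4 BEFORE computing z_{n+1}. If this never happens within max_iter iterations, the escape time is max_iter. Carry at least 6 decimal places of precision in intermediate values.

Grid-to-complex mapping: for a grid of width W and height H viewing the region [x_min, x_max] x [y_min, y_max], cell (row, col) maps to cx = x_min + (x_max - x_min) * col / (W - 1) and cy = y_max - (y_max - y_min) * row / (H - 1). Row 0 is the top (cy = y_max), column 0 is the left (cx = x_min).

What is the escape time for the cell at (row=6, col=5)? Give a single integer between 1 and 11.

z_0 = 0 + 0i, c = -1.0167 + -0.1320i
Iter 1: z = -1.0167 + -0.1320i, |z|^2 = 1.0510
Iter 2: z = -0.0005 + 0.1364i, |z|^2 = 0.0186
Iter 3: z = -1.0353 + -0.1321i, |z|^2 = 1.0892
Iter 4: z = 0.0377 + 0.1416i, |z|^2 = 0.0215
Iter 5: z = -1.0353 + -0.1213i, |z|^2 = 1.0866
Iter 6: z = 0.0404 + 0.1192i, |z|^2 = 0.0159
Iter 7: z = -1.0292 + -0.1224i, |z|^2 = 1.0743
Iter 8: z = 0.0277 + 0.1199i, |z|^2 = 0.0151
Iter 9: z = -1.0303 + -0.1254i, |z|^2 = 1.0772
Iter 10: z = 0.0291 + 0.1263i, |z|^2 = 0.0168

Answer: 11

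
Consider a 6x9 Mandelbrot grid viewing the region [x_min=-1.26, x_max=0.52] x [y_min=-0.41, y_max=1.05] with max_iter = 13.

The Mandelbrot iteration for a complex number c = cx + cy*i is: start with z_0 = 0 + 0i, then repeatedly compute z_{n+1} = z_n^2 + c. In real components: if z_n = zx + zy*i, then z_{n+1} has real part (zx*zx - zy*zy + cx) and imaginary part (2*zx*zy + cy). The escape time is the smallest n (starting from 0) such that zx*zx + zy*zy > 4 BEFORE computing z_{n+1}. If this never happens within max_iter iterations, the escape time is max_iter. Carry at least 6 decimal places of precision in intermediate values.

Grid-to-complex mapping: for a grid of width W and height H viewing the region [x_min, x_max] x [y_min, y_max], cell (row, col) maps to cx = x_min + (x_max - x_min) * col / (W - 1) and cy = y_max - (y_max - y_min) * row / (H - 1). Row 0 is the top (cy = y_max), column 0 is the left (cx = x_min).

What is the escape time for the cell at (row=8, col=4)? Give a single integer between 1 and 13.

Answer: 13

Derivation:
z_0 = 0 + 0i, c = 0.1640 + -0.4100i
Iter 1: z = 0.1640 + -0.4100i, |z|^2 = 0.1950
Iter 2: z = 0.0228 + -0.5445i, |z|^2 = 0.2970
Iter 3: z = -0.1319 + -0.4348i, |z|^2 = 0.2065
Iter 4: z = -0.0077 + -0.2953i, |z|^2 = 0.0872
Iter 5: z = 0.0769 + -0.4055i, |z|^2 = 0.1703
Iter 6: z = 0.0055 + -0.4723i, |z|^2 = 0.2231
Iter 7: z = -0.0591 + -0.4152i, |z|^2 = 0.1759
Iter 8: z = -0.0049 + -0.3609i, |z|^2 = 0.1303
Iter 9: z = 0.0337 + -0.4065i, |z|^2 = 0.1664
Iter 10: z = -0.0001 + -0.4374i, |z|^2 = 0.1913
Iter 11: z = -0.0273 + -0.4099i, |z|^2 = 0.1688
Iter 12: z = -0.0033 + -0.3876i, |z|^2 = 0.1502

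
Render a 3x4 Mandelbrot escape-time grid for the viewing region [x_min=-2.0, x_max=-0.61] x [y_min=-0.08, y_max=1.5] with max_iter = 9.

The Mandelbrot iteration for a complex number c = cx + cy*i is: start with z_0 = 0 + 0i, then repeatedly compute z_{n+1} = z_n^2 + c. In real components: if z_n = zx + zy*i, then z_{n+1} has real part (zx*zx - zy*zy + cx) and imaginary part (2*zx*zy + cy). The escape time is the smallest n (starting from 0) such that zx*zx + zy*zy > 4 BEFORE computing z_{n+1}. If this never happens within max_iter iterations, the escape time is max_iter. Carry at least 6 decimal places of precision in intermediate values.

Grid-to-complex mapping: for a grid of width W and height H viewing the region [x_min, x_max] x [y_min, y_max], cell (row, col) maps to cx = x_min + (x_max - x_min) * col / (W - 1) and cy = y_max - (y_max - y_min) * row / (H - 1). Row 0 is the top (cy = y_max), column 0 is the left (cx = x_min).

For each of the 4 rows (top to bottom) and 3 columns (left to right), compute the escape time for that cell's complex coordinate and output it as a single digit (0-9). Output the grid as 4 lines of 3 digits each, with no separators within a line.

Answer: 122
134
159
199

Derivation:
(row=0, col=0): c = -2.0000 + 1.5000i → escape time 1
(row=0, col=1): c = -1.3050 + 1.5000i → escape time 2
(row=0, col=2): c = -0.6100 + 1.5000i → escape time 2
(row=1, col=0): c = -2.0000 + 0.9733i → escape time 1
(row=1, col=1): c = -1.3050 + 0.9733i → escape time 3
(row=1, col=2): c = -0.6100 + 0.9733i → escape time 4
(row=2, col=0): c = -2.0000 + 0.4467i → escape time 1
(row=2, col=1): c = -1.3050 + 0.4467i → escape time 5
(row=2, col=2): c = -0.6100 + 0.4467i → escape time 9
(row=3, col=0): c = -2.0000 + -0.0800i → escape time 1
(row=3, col=1): c = -1.3050 + -0.0800i → escape time 9
(row=3, col=2): c = -0.6100 + -0.0800i → escape time 9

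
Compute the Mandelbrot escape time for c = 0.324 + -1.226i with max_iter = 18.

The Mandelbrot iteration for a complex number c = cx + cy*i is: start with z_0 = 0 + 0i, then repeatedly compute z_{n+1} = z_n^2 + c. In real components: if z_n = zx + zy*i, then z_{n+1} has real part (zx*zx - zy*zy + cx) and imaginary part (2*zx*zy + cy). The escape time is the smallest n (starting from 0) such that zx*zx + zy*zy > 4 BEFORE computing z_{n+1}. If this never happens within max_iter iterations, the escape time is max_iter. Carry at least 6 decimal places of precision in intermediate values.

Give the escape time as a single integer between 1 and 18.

Answer: 2

Derivation:
z_0 = 0 + 0i, c = 0.3240 + -1.2260i
Iter 1: z = 0.3240 + -1.2260i, |z|^2 = 1.6081
Iter 2: z = -1.0741 + -2.0204i, |z|^2 = 5.2359
Escaped at iteration 2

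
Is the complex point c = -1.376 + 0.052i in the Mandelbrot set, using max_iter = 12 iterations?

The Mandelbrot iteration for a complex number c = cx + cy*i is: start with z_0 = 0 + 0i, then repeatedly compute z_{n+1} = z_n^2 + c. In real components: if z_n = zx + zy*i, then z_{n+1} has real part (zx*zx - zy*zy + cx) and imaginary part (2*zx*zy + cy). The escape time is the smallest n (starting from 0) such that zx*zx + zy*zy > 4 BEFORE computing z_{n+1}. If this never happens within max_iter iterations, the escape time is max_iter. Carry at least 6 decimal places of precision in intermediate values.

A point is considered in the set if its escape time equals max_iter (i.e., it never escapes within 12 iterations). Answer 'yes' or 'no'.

z_0 = 0 + 0i, c = -1.3760 + 0.0520i
Iter 1: z = -1.3760 + 0.0520i, |z|^2 = 1.8961
Iter 2: z = 0.5147 + -0.0911i, |z|^2 = 0.2732
Iter 3: z = -1.1194 + -0.0418i, |z|^2 = 1.2548
Iter 4: z = -0.1247 + 0.1455i, |z|^2 = 0.0367
Iter 5: z = -1.3816 + 0.0157i, |z|^2 = 1.9092
Iter 6: z = 0.5327 + 0.0086i, |z|^2 = 0.2838
Iter 7: z = -1.0923 + 0.0611i, |z|^2 = 1.1969
Iter 8: z = -0.1866 + -0.0816i, |z|^2 = 0.0415
Iter 9: z = -1.3478 + 0.0824i, |z|^2 = 1.8235
Iter 10: z = 0.4339 + -0.1702i, |z|^2 = 0.2172
Iter 11: z = -1.2167 + -0.0957i, |z|^2 = 1.4895
Did not escape in 12 iterations → in set

Answer: yes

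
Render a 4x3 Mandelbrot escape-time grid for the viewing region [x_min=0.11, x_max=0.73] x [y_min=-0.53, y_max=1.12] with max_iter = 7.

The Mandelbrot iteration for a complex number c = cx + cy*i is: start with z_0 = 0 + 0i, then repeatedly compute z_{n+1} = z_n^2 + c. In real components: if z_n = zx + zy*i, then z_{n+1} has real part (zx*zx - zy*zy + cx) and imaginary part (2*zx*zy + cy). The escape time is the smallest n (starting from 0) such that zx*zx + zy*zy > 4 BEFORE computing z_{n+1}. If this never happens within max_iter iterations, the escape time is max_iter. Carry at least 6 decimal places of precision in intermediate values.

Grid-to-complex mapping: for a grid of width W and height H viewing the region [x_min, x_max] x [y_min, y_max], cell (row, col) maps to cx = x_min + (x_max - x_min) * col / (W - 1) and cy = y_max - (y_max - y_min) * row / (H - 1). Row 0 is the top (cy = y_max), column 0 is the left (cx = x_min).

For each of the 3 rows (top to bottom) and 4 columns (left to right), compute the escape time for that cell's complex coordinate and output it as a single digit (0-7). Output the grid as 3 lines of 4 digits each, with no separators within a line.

Answer: 3222
7753
7743

Derivation:
(row=0, col=0): c = 0.1100 + 1.1200i → escape time 3
(row=0, col=1): c = 0.3167 + 1.1200i → escape time 2
(row=0, col=2): c = 0.5233 + 1.1200i → escape time 2
(row=0, col=3): c = 0.7300 + 1.1200i → escape time 2
(row=1, col=0): c = 0.1100 + 0.2950i → escape time 7
(row=1, col=1): c = 0.3167 + 0.2950i → escape time 7
(row=1, col=2): c = 0.5233 + 0.2950i → escape time 5
(row=1, col=3): c = 0.7300 + 0.2950i → escape time 3
(row=2, col=0): c = 0.1100 + -0.5300i → escape time 7
(row=2, col=1): c = 0.3167 + -0.5300i → escape time 7
(row=2, col=2): c = 0.5233 + -0.5300i → escape time 4
(row=2, col=3): c = 0.7300 + -0.5300i → escape time 3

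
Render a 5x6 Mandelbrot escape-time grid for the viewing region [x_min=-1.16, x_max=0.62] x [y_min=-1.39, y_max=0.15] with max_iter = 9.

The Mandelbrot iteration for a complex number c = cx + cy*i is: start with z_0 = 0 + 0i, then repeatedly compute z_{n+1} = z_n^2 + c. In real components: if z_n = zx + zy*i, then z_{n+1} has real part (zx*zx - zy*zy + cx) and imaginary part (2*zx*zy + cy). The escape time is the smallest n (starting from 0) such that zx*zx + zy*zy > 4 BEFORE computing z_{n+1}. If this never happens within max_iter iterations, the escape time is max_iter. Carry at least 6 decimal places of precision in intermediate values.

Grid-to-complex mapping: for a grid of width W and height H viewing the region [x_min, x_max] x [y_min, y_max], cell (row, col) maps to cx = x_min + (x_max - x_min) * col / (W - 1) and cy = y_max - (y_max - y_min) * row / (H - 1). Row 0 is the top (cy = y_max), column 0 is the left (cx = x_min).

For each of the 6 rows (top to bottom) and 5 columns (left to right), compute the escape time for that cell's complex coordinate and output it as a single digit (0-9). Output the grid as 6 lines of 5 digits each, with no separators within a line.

Answer: 99994
99994
59993
34953
33532
22222

Derivation:
(row=0, col=0): c = -1.1600 + 0.1500i → escape time 9
(row=0, col=1): c = -0.7150 + 0.1500i → escape time 9
(row=0, col=2): c = -0.2700 + 0.1500i → escape time 9
(row=0, col=3): c = 0.1750 + 0.1500i → escape time 9
(row=0, col=4): c = 0.6200 + 0.1500i → escape time 4
(row=1, col=0): c = -1.1600 + -0.1580i → escape time 9
(row=1, col=1): c = -0.7150 + -0.1580i → escape time 9
(row=1, col=2): c = -0.2700 + -0.1580i → escape time 9
(row=1, col=3): c = 0.1750 + -0.1580i → escape time 9
(row=1, col=4): c = 0.6200 + -0.1580i → escape time 4
(row=2, col=0): c = -1.1600 + -0.4660i → escape time 5
(row=2, col=1): c = -0.7150 + -0.4660i → escape time 9
(row=2, col=2): c = -0.2700 + -0.4660i → escape time 9
(row=2, col=3): c = 0.1750 + -0.4660i → escape time 9
(row=2, col=4): c = 0.6200 + -0.4660i → escape time 3
(row=3, col=0): c = -1.1600 + -0.7740i → escape time 3
(row=3, col=1): c = -0.7150 + -0.7740i → escape time 4
(row=3, col=2): c = -0.2700 + -0.7740i → escape time 9
(row=3, col=3): c = 0.1750 + -0.7740i → escape time 5
(row=3, col=4): c = 0.6200 + -0.7740i → escape time 3
(row=4, col=0): c = -1.1600 + -1.0820i → escape time 3
(row=4, col=1): c = -0.7150 + -1.0820i → escape time 3
(row=4, col=2): c = -0.2700 + -1.0820i → escape time 5
(row=4, col=3): c = 0.1750 + -1.0820i → escape time 3
(row=4, col=4): c = 0.6200 + -1.0820i → escape time 2
(row=5, col=0): c = -1.1600 + -1.3900i → escape time 2
(row=5, col=1): c = -0.7150 + -1.3900i → escape time 2
(row=5, col=2): c = -0.2700 + -1.3900i → escape time 2
(row=5, col=3): c = 0.1750 + -1.3900i → escape time 2
(row=5, col=4): c = 0.6200 + -1.3900i → escape time 2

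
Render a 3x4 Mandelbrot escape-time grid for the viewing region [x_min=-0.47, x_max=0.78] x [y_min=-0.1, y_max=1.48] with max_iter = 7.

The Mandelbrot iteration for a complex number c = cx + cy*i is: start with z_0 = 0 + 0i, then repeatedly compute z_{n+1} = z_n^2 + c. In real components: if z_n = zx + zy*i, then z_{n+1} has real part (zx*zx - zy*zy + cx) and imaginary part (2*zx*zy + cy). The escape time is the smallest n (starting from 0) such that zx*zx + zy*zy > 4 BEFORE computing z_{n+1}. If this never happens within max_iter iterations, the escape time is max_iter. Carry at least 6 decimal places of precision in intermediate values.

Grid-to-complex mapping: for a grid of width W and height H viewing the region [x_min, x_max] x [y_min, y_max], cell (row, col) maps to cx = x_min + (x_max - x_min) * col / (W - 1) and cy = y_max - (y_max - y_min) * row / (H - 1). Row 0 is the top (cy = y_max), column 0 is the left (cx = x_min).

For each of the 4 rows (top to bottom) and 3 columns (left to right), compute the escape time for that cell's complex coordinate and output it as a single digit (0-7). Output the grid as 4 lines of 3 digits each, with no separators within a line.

Answer: 222
442
773
773

Derivation:
(row=0, col=0): c = -0.4700 + 1.4800i → escape time 2
(row=0, col=1): c = 0.1550 + 1.4800i → escape time 2
(row=0, col=2): c = 0.7800 + 1.4800i → escape time 2
(row=1, col=0): c = -0.4700 + 0.9533i → escape time 4
(row=1, col=1): c = 0.1550 + 0.9533i → escape time 4
(row=1, col=2): c = 0.7800 + 0.9533i → escape time 2
(row=2, col=0): c = -0.4700 + 0.4267i → escape time 7
(row=2, col=1): c = 0.1550 + 0.4267i → escape time 7
(row=2, col=2): c = 0.7800 + 0.4267i → escape time 3
(row=3, col=0): c = -0.4700 + -0.1000i → escape time 7
(row=3, col=1): c = 0.1550 + -0.1000i → escape time 7
(row=3, col=2): c = 0.7800 + -0.1000i → escape time 3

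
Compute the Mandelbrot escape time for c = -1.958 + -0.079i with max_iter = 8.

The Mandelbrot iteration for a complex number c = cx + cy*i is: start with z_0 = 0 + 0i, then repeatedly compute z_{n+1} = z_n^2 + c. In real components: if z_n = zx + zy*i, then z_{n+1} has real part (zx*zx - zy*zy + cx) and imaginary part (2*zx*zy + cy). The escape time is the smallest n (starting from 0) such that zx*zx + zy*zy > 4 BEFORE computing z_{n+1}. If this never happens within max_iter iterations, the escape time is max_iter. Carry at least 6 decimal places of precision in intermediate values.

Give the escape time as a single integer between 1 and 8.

Answer: 4

Derivation:
z_0 = 0 + 0i, c = -1.9580 + -0.0790i
Iter 1: z = -1.9580 + -0.0790i, |z|^2 = 3.8400
Iter 2: z = 1.8695 + 0.2304i, |z|^2 = 3.5482
Iter 3: z = 1.4840 + 0.7823i, |z|^2 = 2.8145
Iter 4: z = -0.3677 + 2.2431i, |z|^2 = 5.1665
Escaped at iteration 4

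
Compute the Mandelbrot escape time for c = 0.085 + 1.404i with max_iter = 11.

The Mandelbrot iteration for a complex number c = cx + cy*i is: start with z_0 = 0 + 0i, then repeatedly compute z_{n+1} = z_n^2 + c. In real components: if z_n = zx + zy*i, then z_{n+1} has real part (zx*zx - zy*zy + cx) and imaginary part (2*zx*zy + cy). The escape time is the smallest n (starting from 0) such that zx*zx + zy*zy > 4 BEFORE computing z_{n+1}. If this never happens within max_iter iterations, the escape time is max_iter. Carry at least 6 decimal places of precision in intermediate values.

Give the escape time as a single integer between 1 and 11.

Answer: 2

Derivation:
z_0 = 0 + 0i, c = 0.0850 + 1.4040i
Iter 1: z = 0.0850 + 1.4040i, |z|^2 = 1.9784
Iter 2: z = -1.8790 + 1.6427i, |z|^2 = 6.2290
Escaped at iteration 2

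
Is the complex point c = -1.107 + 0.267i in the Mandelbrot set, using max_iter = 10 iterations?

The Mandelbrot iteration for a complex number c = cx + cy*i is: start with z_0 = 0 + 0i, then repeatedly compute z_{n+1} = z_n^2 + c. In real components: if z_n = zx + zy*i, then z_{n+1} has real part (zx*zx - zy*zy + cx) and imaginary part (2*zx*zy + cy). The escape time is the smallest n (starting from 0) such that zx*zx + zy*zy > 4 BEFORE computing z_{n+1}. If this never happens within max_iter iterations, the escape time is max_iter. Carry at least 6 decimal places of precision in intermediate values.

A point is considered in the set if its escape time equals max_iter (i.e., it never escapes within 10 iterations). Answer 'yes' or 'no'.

z_0 = 0 + 0i, c = -1.1070 + 0.2670i
Iter 1: z = -1.1070 + 0.2670i, |z|^2 = 1.2967
Iter 2: z = 0.0472 + -0.3241i, |z|^2 = 0.1073
Iter 3: z = -1.2098 + 0.2364i, |z|^2 = 1.5196
Iter 4: z = 0.3008 + -0.3051i, |z|^2 = 0.1836
Iter 5: z = -1.1096 + 0.0835i, |z|^2 = 1.2381
Iter 6: z = 0.1172 + 0.0818i, |z|^2 = 0.0204
Iter 7: z = -1.1000 + 0.2862i, |z|^2 = 1.2918
Iter 8: z = 0.0210 + -0.3626i, |z|^2 = 0.1319
Iter 9: z = -1.2380 + 0.2518i, |z|^2 = 1.5961
Did not escape in 10 iterations → in set

Answer: yes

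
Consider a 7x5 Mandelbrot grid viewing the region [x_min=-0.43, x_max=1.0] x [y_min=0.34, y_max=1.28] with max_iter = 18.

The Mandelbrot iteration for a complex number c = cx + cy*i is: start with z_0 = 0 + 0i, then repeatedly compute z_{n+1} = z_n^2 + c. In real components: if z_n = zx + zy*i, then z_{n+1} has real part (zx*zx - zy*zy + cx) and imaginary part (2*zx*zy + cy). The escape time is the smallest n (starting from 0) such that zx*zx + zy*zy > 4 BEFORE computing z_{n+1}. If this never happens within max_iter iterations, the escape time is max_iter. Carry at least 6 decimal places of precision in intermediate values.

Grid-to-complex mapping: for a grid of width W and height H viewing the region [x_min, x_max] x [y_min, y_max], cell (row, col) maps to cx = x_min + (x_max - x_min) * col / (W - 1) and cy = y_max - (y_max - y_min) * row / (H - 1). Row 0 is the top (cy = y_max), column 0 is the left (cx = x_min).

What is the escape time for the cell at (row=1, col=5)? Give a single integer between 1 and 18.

Answer: 2

Derivation:
z_0 = 0 + 0i, c = 0.7617 + 1.0450i
Iter 1: z = 0.7617 + 1.0450i, |z|^2 = 1.6722
Iter 2: z = 0.2498 + 2.6369i, |z|^2 = 7.0155
Escaped at iteration 2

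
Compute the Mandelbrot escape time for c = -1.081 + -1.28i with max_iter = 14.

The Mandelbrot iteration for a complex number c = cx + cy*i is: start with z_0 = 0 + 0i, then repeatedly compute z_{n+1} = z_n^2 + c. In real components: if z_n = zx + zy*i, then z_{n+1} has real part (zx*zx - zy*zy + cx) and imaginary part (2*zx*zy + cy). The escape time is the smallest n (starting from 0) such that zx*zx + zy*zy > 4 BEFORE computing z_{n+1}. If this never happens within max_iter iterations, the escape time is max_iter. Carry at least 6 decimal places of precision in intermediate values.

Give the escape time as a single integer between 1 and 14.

Answer: 2

Derivation:
z_0 = 0 + 0i, c = -1.0810 + -1.2800i
Iter 1: z = -1.0810 + -1.2800i, |z|^2 = 2.8070
Iter 2: z = -1.5508 + 1.4874i, |z|^2 = 4.6173
Escaped at iteration 2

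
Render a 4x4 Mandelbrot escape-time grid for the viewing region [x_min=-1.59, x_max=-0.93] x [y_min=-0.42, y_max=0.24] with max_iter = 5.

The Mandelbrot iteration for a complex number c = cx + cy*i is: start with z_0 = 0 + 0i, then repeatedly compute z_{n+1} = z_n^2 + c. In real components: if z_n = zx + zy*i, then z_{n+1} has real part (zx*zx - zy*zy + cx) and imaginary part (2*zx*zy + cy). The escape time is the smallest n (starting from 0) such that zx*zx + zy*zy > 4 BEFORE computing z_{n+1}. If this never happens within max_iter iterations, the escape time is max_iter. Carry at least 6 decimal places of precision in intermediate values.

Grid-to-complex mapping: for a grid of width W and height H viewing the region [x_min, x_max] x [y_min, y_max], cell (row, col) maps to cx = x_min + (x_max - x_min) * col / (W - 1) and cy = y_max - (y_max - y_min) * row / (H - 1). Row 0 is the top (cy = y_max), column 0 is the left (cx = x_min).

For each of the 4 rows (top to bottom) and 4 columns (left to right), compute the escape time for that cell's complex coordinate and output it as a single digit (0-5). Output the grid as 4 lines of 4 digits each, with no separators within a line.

Answer: 5555
5555
5555
3555

Derivation:
(row=0, col=0): c = -1.5900 + 0.2400i → escape time 5
(row=0, col=1): c = -1.3700 + 0.2400i → escape time 5
(row=0, col=2): c = -1.1500 + 0.2400i → escape time 5
(row=0, col=3): c = -0.9300 + 0.2400i → escape time 5
(row=1, col=0): c = -1.5900 + 0.0200i → escape time 5
(row=1, col=1): c = -1.3700 + 0.0200i → escape time 5
(row=1, col=2): c = -1.1500 + 0.0200i → escape time 5
(row=1, col=3): c = -0.9300 + 0.0200i → escape time 5
(row=2, col=0): c = -1.5900 + -0.2000i → escape time 5
(row=2, col=1): c = -1.3700 + -0.2000i → escape time 5
(row=2, col=2): c = -1.1500 + -0.2000i → escape time 5
(row=2, col=3): c = -0.9300 + -0.2000i → escape time 5
(row=3, col=0): c = -1.5900 + -0.4200i → escape time 3
(row=3, col=1): c = -1.3700 + -0.4200i → escape time 5
(row=3, col=2): c = -1.1500 + -0.4200i → escape time 5
(row=3, col=3): c = -0.9300 + -0.4200i → escape time 5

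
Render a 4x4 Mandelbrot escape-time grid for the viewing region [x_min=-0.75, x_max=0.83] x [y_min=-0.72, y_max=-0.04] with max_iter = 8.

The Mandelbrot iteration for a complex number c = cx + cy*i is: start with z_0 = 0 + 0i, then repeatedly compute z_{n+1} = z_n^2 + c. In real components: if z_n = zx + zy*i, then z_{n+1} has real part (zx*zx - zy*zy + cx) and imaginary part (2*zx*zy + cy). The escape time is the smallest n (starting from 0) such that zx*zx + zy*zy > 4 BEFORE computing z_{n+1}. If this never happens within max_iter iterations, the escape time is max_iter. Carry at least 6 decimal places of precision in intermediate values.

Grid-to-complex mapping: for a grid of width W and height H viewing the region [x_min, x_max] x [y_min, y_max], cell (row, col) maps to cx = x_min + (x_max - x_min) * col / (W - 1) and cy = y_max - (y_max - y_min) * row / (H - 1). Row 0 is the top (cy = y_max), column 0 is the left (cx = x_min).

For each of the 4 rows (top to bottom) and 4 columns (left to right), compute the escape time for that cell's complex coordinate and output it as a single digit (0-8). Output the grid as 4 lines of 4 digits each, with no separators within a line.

(row=0, col=0): c = -0.7500 + -0.0400i → escape time 8
(row=0, col=1): c = -0.2233 + -0.0400i → escape time 8
(row=0, col=2): c = 0.3033 + -0.0400i → escape time 8
(row=0, col=3): c = 0.8300 + -0.0400i → escape time 3
(row=1, col=0): c = -0.7500 + -0.2667i → escape time 8
(row=1, col=1): c = -0.2233 + -0.2667i → escape time 8
(row=1, col=2): c = 0.3033 + -0.2667i → escape time 8
(row=1, col=3): c = 0.8300 + -0.2667i → escape time 3
(row=2, col=0): c = -0.7500 + -0.4933i → escape time 6
(row=2, col=1): c = -0.2233 + -0.4933i → escape time 8
(row=2, col=2): c = 0.3033 + -0.4933i → escape time 8
(row=2, col=3): c = 0.8300 + -0.4933i → escape time 3
(row=3, col=0): c = -0.7500 + -0.7200i → escape time 4
(row=3, col=1): c = -0.2233 + -0.7200i → escape time 8
(row=3, col=2): c = 0.3033 + -0.7200i → escape time 6
(row=3, col=3): c = 0.8300 + -0.7200i → escape time 2

Answer: 8883
8883
6883
4862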